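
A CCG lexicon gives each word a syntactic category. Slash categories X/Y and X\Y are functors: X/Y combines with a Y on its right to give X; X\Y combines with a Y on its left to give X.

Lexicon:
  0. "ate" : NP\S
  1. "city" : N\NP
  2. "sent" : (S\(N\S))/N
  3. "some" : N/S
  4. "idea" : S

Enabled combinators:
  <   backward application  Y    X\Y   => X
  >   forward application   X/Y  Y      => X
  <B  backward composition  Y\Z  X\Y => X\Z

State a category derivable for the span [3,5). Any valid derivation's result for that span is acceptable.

[0,5] S   <
  [0,2] N\S   <B
    [0,1] "ate" : NP\S
    [1,2] "city" : N\NP
  [2,5] S\(N\S)   >
    [2,3] "sent" : (S\(N\S))/N
    [3,5] N   >
      [3,4] "some" : N/S
      [4,5] "idea" : S

N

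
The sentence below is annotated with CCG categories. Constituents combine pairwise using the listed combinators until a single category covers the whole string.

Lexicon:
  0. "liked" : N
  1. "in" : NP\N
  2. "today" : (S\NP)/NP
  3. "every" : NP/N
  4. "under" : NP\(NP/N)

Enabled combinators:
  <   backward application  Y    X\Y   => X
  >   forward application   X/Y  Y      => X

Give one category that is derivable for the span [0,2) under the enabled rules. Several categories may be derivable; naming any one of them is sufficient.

NP

[0,5] S   <
  [0,2] NP   <
    [0,1] "liked" : N
    [1,2] "in" : NP\N
  [2,5] S\NP   >
    [2,3] "today" : (S\NP)/NP
    [3,5] NP   <
      [3,4] "every" : NP/N
      [4,5] "under" : NP\(NP/N)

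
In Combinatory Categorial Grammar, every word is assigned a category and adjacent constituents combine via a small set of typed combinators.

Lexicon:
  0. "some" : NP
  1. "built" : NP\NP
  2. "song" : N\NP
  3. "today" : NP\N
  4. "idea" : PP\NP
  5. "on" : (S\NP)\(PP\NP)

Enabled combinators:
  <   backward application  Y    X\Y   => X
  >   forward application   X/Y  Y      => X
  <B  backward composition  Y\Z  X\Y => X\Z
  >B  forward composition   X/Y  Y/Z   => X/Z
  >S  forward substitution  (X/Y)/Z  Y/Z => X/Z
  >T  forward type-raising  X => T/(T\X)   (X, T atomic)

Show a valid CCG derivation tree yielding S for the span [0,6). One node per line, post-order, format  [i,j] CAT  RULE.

[0,6] S   <
  [0,4] NP   <
    [0,3] N   <
      [0,1] "some" : NP
      [1,3] N\NP   <B
        [1,2] "built" : NP\NP
        [2,3] "song" : N\NP
    [3,4] "today" : NP\N
  [4,6] S\NP   <
    [4,5] "idea" : PP\NP
    [5,6] "on" : (S\NP)\(PP\NP)

[0,1] NP  lex  "some"
[1,2] NP\NP  lex  "built"
[2,3] N\NP  lex  "song"
[1,3] N\NP  <B  k=2
[0,3] N  <  k=1
[3,4] NP\N  lex  "today"
[0,4] NP  <  k=3
[4,5] PP\NP  lex  "idea"
[5,6] (S\NP)\(PP\NP)  lex  "on"
[4,6] S\NP  <  k=5
[0,6] S  <  k=4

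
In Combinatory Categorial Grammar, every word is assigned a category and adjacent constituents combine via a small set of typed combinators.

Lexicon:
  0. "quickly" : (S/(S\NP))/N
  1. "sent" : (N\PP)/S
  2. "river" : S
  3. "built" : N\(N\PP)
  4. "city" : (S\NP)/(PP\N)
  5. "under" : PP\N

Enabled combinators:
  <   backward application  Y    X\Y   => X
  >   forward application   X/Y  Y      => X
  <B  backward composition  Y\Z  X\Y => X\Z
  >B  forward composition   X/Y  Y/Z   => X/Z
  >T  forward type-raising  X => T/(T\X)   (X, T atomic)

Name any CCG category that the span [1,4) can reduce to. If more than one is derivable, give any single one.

N

[0,6] S   >
  [0,4] S/(S\NP)   >
    [0,1] "quickly" : (S/(S\NP))/N
    [1,4] N   <
      [1,3] N\PP   >
        [1,2] "sent" : (N\PP)/S
        [2,3] "river" : S
      [3,4] "built" : N\(N\PP)
  [4,6] S\NP   >
    [4,5] "city" : (S\NP)/(PP\N)
    [5,6] "under" : PP\N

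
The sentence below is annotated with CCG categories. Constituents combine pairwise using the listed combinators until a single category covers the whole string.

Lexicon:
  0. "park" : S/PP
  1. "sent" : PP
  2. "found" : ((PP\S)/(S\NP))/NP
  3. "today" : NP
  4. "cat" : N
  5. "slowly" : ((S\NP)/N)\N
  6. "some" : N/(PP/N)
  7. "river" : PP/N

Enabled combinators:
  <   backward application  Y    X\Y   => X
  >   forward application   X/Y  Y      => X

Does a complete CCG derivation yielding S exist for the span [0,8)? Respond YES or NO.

NO

S/PP PP ((PP\S)/(S\NP))/NP NP N ((S\NP)/N)\N N/(PP/N) PP/N
CKY chart[0,8] = {PP}; S ∉ chart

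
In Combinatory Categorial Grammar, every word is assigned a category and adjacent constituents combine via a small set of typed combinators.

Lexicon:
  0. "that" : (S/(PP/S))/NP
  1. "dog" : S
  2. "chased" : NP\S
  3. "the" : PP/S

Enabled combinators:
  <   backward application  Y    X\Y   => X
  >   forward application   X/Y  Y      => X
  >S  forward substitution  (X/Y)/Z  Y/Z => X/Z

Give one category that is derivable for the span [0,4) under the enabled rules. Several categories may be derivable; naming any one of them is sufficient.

S

[0,4] S   >
  [0,3] S/(PP/S)   >
    [0,1] "that" : (S/(PP/S))/NP
    [1,3] NP   <
      [1,2] "dog" : S
      [2,3] "chased" : NP\S
  [3,4] "the" : PP/S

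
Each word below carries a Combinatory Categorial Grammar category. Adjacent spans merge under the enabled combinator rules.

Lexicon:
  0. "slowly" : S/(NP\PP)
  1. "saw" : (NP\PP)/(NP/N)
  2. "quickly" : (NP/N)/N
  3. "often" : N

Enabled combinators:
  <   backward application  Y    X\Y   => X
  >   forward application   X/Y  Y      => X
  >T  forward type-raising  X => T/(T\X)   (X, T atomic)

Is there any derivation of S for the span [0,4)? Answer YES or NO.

YES

[0,4] S   >
  [0,1] "slowly" : S/(NP\PP)
  [1,4] NP\PP   >
    [1,2] "saw" : (NP\PP)/(NP/N)
    [2,4] NP/N   >
      [2,3] "quickly" : (NP/N)/N
      [3,4] "often" : N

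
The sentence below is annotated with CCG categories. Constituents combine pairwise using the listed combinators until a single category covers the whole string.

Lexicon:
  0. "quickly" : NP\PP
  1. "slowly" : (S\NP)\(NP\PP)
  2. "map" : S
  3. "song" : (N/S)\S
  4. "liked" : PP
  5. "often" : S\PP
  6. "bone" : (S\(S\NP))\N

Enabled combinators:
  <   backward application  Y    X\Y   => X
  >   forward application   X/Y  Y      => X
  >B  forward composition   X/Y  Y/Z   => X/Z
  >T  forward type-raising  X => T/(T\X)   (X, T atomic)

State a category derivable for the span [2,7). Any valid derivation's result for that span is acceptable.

S\(S\NP)

[0,7] S   <
  [0,2] S\NP   <
    [0,1] "quickly" : NP\PP
    [1,2] "slowly" : (S\NP)\(NP\PP)
  [2,7] S\(S\NP)   <
    [2,6] N   >
      [2,4] N/S   <
        [2,3] "map" : S
        [3,4] "song" : (N/S)\S
      [4,6] S   >
        [4,5] S/(S\PP)   >T
          [4,5] "liked" : PP
        [5,6] "often" : S\PP
    [6,7] "bone" : (S\(S\NP))\N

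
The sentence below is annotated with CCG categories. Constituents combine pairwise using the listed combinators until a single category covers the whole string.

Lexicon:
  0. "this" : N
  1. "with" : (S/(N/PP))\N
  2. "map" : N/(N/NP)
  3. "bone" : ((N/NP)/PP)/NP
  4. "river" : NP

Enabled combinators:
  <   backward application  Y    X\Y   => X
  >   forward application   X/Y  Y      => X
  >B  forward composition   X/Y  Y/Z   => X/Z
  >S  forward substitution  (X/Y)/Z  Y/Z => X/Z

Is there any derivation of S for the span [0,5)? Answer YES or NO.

YES

[0,5] S   >
  [0,2] S/(N/PP)   <
    [0,1] "this" : N
    [1,2] "with" : (S/(N/PP))\N
  [2,5] N/PP   >B
    [2,3] "map" : N/(N/NP)
    [3,5] (N/NP)/PP   >
      [3,4] "bone" : ((N/NP)/PP)/NP
      [4,5] "river" : NP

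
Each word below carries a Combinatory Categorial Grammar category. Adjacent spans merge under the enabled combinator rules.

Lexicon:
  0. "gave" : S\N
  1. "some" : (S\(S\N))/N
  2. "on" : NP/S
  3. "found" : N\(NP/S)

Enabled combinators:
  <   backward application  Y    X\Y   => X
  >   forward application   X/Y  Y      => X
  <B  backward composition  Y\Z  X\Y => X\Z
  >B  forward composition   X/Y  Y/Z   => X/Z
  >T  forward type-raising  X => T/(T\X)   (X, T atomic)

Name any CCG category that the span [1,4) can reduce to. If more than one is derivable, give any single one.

S\(S\N)

[0,4] S   <
  [0,1] "gave" : S\N
  [1,4] S\(S\N)   >
    [1,2] "some" : (S\(S\N))/N
    [2,4] N   <
      [2,3] "on" : NP/S
      [3,4] "found" : N\(NP/S)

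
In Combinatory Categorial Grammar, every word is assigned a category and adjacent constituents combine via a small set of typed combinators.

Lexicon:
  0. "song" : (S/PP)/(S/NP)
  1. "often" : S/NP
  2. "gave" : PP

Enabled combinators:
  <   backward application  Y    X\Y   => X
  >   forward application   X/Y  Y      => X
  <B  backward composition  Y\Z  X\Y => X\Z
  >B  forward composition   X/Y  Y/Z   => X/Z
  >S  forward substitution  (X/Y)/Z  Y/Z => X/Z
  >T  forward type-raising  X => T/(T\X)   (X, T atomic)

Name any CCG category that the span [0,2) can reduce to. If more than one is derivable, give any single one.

S/PP

[0,3] S   >
  [0,2] S/PP   >
    [0,1] "song" : (S/PP)/(S/NP)
    [1,2] "often" : S/NP
  [2,3] "gave" : PP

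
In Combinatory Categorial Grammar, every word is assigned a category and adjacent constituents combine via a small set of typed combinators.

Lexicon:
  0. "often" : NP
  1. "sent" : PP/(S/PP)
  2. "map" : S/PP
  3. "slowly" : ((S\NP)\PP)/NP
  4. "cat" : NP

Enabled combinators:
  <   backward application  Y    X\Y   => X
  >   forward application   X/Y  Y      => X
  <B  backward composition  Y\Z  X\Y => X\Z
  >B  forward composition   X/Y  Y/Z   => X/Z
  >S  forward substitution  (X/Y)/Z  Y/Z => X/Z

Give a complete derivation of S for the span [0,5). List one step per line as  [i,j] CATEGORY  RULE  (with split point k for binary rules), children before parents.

[0,5] S   <
  [0,1] "often" : NP
  [1,5] S\NP   <
    [1,3] PP   >
      [1,2] "sent" : PP/(S/PP)
      [2,3] "map" : S/PP
    [3,5] (S\NP)\PP   >
      [3,4] "slowly" : ((S\NP)\PP)/NP
      [4,5] "cat" : NP

[0,1] NP  lex  "often"
[1,2] PP/(S/PP)  lex  "sent"
[2,3] S/PP  lex  "map"
[1,3] PP  >  k=2
[3,4] ((S\NP)\PP)/NP  lex  "slowly"
[4,5] NP  lex  "cat"
[3,5] (S\NP)\PP  >  k=4
[1,5] S\NP  <  k=3
[0,5] S  <  k=1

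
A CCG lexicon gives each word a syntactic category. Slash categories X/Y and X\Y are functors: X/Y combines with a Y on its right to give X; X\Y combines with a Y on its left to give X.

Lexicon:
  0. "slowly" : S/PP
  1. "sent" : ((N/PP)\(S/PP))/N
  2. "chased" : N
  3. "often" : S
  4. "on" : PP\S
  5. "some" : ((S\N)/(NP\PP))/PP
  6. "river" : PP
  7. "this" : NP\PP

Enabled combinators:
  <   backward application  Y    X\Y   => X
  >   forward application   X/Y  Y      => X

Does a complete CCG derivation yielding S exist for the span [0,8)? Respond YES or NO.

YES

[0,8] S   <
  [0,5] N   >
    [0,3] N/PP   <
      [0,1] "slowly" : S/PP
      [1,3] (N/PP)\(S/PP)   >
        [1,2] "sent" : ((N/PP)\(S/PP))/N
        [2,3] "chased" : N
    [3,5] PP   <
      [3,4] "often" : S
      [4,5] "on" : PP\S
  [5,8] S\N   >
    [5,7] (S\N)/(NP\PP)   >
      [5,6] "some" : ((S\N)/(NP\PP))/PP
      [6,7] "river" : PP
    [7,8] "this" : NP\PP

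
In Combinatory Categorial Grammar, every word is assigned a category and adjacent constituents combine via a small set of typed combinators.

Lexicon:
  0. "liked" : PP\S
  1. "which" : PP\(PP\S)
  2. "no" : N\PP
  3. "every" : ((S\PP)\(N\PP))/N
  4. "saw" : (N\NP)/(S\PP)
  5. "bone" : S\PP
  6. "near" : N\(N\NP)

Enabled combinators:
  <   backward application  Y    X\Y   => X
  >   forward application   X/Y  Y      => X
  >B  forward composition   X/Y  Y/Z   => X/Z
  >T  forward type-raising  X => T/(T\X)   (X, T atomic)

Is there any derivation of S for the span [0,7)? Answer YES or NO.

YES

[0,7] S   <
  [0,2] PP   <
    [0,1] "liked" : PP\S
    [1,2] "which" : PP\(PP\S)
  [2,7] S\PP   <
    [2,3] "no" : N\PP
    [3,7] (S\PP)\(N\PP)   >
      [3,4] "every" : ((S\PP)\(N\PP))/N
      [4,7] N   <
        [4,6] N\NP   >
          [4,5] "saw" : (N\NP)/(S\PP)
          [5,6] "bone" : S\PP
        [6,7] "near" : N\(N\NP)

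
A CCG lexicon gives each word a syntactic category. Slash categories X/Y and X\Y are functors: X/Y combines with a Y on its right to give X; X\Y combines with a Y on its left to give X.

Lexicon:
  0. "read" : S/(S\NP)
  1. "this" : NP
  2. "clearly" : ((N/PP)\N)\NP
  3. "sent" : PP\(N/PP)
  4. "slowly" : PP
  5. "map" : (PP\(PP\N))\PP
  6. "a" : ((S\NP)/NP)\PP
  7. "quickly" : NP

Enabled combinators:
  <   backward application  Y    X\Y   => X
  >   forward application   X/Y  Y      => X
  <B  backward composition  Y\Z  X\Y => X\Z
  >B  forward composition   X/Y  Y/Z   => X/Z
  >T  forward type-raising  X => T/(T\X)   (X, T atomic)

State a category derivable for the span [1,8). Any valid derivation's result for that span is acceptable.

[0,8] S   >
  [0,1] "read" : S/(S\NP)
  [1,8] S\NP   >
    [1,7] (S\NP)/NP   <
      [1,6] PP   <
        [1,4] PP\N   <B
          [1,3] (N/PP)\N   <
            [1,2] "this" : NP
            [2,3] "clearly" : ((N/PP)\N)\NP
          [3,4] "sent" : PP\(N/PP)
        [4,6] PP\(PP\N)   <
          [4,5] "slowly" : PP
          [5,6] "map" : (PP\(PP\N))\PP
      [6,7] "a" : ((S\NP)/NP)\PP
    [7,8] "quickly" : NP

S\NP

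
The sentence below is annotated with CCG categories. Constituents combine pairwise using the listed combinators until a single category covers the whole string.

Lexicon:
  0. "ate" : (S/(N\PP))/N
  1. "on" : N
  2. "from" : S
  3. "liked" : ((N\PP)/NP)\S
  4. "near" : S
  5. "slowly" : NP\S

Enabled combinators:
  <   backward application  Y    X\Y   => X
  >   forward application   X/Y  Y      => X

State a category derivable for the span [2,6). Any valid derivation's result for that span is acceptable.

N\PP

[0,6] S   >
  [0,2] S/(N\PP)   >
    [0,1] "ate" : (S/(N\PP))/N
    [1,2] "on" : N
  [2,6] N\PP   >
    [2,4] (N\PP)/NP   <
      [2,3] "from" : S
      [3,4] "liked" : ((N\PP)/NP)\S
    [4,6] NP   <
      [4,5] "near" : S
      [5,6] "slowly" : NP\S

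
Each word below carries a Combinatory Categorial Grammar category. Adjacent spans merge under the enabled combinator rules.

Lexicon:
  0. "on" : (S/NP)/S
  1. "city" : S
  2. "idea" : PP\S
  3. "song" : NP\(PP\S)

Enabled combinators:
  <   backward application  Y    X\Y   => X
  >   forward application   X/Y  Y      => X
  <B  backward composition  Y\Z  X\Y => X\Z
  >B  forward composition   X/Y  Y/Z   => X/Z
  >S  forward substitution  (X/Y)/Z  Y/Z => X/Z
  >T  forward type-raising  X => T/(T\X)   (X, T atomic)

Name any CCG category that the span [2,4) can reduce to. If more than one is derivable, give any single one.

NP

[0,4] S   >
  [0,2] S/NP   >
    [0,1] "on" : (S/NP)/S
    [1,2] "city" : S
  [2,4] NP   <
    [2,3] "idea" : PP\S
    [3,4] "song" : NP\(PP\S)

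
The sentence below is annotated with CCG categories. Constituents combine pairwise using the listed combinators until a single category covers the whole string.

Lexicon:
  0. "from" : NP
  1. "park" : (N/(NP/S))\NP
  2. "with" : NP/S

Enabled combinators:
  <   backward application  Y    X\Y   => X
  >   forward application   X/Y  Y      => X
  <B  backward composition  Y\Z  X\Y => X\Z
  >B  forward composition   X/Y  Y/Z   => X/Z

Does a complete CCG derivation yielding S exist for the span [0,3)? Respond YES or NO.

NO

NP (N/(NP/S))\NP NP/S
CKY chart[0,3] = {N}; S ∉ chart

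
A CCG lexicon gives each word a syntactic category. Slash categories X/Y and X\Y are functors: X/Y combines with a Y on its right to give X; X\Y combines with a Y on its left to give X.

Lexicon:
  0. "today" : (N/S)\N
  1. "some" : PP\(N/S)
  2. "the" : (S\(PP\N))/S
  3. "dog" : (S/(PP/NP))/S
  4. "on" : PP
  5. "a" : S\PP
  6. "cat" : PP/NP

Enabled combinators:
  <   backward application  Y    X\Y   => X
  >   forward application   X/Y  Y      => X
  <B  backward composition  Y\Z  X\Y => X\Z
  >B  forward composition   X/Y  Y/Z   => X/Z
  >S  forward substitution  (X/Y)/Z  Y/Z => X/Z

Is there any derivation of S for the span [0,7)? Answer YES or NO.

[0,7] S   <
  [0,2] PP\N   <B
    [0,1] "today" : (N/S)\N
    [1,2] "some" : PP\(N/S)
  [2,7] S\(PP\N)   >
    [2,3] "the" : (S\(PP\N))/S
    [3,7] S   >
      [3,6] S/(PP/NP)   >
        [3,4] "dog" : (S/(PP/NP))/S
        [4,6] S   <
          [4,5] "on" : PP
          [5,6] "a" : S\PP
      [6,7] "cat" : PP/NP

YES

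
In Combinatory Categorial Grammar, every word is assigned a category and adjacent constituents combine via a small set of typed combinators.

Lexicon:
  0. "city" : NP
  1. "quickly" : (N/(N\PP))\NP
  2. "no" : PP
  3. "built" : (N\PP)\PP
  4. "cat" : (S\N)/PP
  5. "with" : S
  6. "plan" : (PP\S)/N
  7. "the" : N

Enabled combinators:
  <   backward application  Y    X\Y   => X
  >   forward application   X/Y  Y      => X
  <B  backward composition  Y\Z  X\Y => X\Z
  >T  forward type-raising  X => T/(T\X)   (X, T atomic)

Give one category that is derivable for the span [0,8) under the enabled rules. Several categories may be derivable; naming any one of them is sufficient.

[0,8] S   <
  [0,4] N   >
    [0,2] N/(N\PP)   <
      [0,1] "city" : NP
      [1,2] "quickly" : (N/(N\PP))\NP
    [2,4] N\PP   <
      [2,3] "no" : PP
      [3,4] "built" : (N\PP)\PP
  [4,8] S\N   >
    [4,5] "cat" : (S\N)/PP
    [5,8] PP   <
      [5,6] "with" : S
      [6,8] PP\S   >
        [6,7] "plan" : (PP\S)/N
        [7,8] "the" : N

S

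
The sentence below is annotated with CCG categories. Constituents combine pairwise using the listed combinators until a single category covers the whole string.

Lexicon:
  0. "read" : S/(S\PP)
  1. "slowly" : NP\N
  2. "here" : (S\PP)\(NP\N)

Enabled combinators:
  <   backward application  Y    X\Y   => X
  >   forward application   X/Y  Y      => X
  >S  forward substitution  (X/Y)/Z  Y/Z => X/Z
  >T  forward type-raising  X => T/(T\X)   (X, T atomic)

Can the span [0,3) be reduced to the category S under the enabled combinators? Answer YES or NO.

YES

[0,3] S   >
  [0,1] "read" : S/(S\PP)
  [1,3] S\PP   <
    [1,2] "slowly" : NP\N
    [2,3] "here" : (S\PP)\(NP\N)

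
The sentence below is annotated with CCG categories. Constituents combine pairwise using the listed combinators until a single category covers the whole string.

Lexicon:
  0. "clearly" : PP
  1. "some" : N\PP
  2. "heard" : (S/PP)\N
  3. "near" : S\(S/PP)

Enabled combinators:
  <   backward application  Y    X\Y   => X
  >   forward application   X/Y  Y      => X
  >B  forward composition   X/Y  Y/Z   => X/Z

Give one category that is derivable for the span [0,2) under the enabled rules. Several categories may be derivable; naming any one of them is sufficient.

[0,4] S   <
  [0,3] S/PP   <
    [0,2] N   <
      [0,1] "clearly" : PP
      [1,2] "some" : N\PP
    [2,3] "heard" : (S/PP)\N
  [3,4] "near" : S\(S/PP)

N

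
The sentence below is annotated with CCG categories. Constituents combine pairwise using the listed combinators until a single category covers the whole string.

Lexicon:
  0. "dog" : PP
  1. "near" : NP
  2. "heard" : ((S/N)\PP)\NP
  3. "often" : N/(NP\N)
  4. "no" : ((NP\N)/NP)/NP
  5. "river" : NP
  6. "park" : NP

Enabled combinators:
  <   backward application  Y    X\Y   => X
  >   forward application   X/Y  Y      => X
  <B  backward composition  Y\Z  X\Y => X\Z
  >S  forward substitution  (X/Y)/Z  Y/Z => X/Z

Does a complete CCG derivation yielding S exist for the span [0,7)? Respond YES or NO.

[0,7] S   >
  [0,3] S/N   <
    [0,1] "dog" : PP
    [1,3] (S/N)\PP   <
      [1,2] "near" : NP
      [2,3] "heard" : ((S/N)\PP)\NP
  [3,7] N   >
    [3,4] "often" : N/(NP\N)
    [4,7] NP\N   >
      [4,6] (NP\N)/NP   >
        [4,5] "no" : ((NP\N)/NP)/NP
        [5,6] "river" : NP
      [6,7] "park" : NP

YES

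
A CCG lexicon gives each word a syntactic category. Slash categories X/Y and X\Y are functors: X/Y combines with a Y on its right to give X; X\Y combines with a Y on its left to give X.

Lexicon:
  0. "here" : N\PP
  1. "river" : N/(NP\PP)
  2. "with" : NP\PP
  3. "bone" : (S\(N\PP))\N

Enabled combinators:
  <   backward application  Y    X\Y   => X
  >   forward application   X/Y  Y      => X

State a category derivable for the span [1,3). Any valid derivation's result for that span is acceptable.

N

[0,4] S   <
  [0,1] "here" : N\PP
  [1,4] S\(N\PP)   <
    [1,3] N   >
      [1,2] "river" : N/(NP\PP)
      [2,3] "with" : NP\PP
    [3,4] "bone" : (S\(N\PP))\N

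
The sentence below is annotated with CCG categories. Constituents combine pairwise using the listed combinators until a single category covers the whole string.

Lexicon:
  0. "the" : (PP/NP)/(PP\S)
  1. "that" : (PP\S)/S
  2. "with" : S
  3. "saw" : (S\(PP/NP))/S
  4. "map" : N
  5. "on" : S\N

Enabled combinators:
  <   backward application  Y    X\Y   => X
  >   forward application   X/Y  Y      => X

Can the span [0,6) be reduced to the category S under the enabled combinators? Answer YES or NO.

[0,6] S   <
  [0,3] PP/NP   >
    [0,1] "the" : (PP/NP)/(PP\S)
    [1,3] PP\S   >
      [1,2] "that" : (PP\S)/S
      [2,3] "with" : S
  [3,6] S\(PP/NP)   >
    [3,4] "saw" : (S\(PP/NP))/S
    [4,6] S   <
      [4,5] "map" : N
      [5,6] "on" : S\N

YES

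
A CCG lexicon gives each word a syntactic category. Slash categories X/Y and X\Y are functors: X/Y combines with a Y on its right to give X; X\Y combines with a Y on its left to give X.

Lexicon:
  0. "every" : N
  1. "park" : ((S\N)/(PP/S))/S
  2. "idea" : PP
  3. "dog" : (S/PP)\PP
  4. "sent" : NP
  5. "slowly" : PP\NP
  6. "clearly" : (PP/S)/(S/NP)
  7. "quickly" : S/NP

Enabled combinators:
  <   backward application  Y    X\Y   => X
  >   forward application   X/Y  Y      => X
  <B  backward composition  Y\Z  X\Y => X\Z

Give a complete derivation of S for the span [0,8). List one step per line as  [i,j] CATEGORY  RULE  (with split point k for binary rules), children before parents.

[0,1] N  lex  "every"
[1,2] ((S\N)/(PP/S))/S  lex  "park"
[2,3] PP  lex  "idea"
[3,4] (S/PP)\PP  lex  "dog"
[2,4] S/PP  <  k=3
[4,5] NP  lex  "sent"
[5,6] PP\NP  lex  "slowly"
[4,6] PP  <  k=5
[2,6] S  >  k=4
[1,6] (S\N)/(PP/S)  >  k=2
[6,7] (PP/S)/(S/NP)  lex  "clearly"
[7,8] S/NP  lex  "quickly"
[6,8] PP/S  >  k=7
[1,8] S\N  >  k=6
[0,8] S  <  k=1

[0,8] S   <
  [0,1] "every" : N
  [1,8] S\N   >
    [1,6] (S\N)/(PP/S)   >
      [1,2] "park" : ((S\N)/(PP/S))/S
      [2,6] S   >
        [2,4] S/PP   <
          [2,3] "idea" : PP
          [3,4] "dog" : (S/PP)\PP
        [4,6] PP   <
          [4,5] "sent" : NP
          [5,6] "slowly" : PP\NP
    [6,8] PP/S   >
      [6,7] "clearly" : (PP/S)/(S/NP)
      [7,8] "quickly" : S/NP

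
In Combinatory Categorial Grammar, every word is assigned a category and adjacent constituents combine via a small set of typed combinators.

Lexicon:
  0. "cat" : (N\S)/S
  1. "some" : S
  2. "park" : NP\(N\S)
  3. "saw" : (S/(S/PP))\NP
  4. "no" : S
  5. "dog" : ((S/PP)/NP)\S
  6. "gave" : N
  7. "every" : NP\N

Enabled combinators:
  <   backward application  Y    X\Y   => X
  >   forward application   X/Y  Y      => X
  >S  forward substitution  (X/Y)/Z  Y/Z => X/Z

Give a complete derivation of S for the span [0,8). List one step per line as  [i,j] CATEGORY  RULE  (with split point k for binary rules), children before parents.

[0,1] (N\S)/S  lex  "cat"
[1,2] S  lex  "some"
[0,2] N\S  >  k=1
[2,3] NP\(N\S)  lex  "park"
[0,3] NP  <  k=2
[3,4] (S/(S/PP))\NP  lex  "saw"
[0,4] S/(S/PP)  <  k=3
[4,5] S  lex  "no"
[5,6] ((S/PP)/NP)\S  lex  "dog"
[4,6] (S/PP)/NP  <  k=5
[6,7] N  lex  "gave"
[7,8] NP\N  lex  "every"
[6,8] NP  <  k=7
[4,8] S/PP  >  k=6
[0,8] S  >  k=4

[0,8] S   >
  [0,4] S/(S/PP)   <
    [0,3] NP   <
      [0,2] N\S   >
        [0,1] "cat" : (N\S)/S
        [1,2] "some" : S
      [2,3] "park" : NP\(N\S)
    [3,4] "saw" : (S/(S/PP))\NP
  [4,8] S/PP   >
    [4,6] (S/PP)/NP   <
      [4,5] "no" : S
      [5,6] "dog" : ((S/PP)/NP)\S
    [6,8] NP   <
      [6,7] "gave" : N
      [7,8] "every" : NP\N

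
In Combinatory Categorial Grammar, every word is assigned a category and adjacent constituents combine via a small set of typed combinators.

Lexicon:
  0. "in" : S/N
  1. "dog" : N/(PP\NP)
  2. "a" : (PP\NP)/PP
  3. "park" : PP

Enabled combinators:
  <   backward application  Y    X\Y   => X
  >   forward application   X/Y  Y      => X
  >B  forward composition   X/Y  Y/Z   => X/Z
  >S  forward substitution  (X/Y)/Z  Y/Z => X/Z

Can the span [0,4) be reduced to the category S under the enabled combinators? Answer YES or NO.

[0,4] S   >
  [0,1] "in" : S/N
  [1,4] N   >
    [1,3] N/PP   >B
      [1,2] "dog" : N/(PP\NP)
      [2,3] "a" : (PP\NP)/PP
    [3,4] "park" : PP

YES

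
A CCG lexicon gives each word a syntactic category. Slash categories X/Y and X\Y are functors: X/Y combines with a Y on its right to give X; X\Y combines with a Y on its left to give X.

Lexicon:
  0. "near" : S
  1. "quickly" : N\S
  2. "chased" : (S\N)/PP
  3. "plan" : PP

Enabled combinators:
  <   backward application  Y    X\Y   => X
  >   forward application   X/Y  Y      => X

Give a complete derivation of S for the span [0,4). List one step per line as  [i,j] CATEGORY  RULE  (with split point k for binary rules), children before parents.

[0,4] S   <
  [0,2] N   <
    [0,1] "near" : S
    [1,2] "quickly" : N\S
  [2,4] S\N   >
    [2,3] "chased" : (S\N)/PP
    [3,4] "plan" : PP

[0,1] S  lex  "near"
[1,2] N\S  lex  "quickly"
[0,2] N  <  k=1
[2,3] (S\N)/PP  lex  "chased"
[3,4] PP  lex  "plan"
[2,4] S\N  >  k=3
[0,4] S  <  k=2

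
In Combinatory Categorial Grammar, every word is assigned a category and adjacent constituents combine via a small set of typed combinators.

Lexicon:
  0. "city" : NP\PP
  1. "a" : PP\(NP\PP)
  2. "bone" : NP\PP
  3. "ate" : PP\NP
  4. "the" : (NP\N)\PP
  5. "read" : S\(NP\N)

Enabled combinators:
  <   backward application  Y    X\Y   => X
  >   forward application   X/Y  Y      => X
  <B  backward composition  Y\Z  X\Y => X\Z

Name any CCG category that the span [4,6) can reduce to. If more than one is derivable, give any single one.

S\PP

[0,6] S   <
  [0,2] PP   <
    [0,1] "city" : NP\PP
    [1,2] "a" : PP\(NP\PP)
  [2,6] S\PP   <B
    [2,3] "bone" : NP\PP
    [3,6] S\NP   <B
      [3,4] "ate" : PP\NP
      [4,6] S\PP   <B
        [4,5] "the" : (NP\N)\PP
        [5,6] "read" : S\(NP\N)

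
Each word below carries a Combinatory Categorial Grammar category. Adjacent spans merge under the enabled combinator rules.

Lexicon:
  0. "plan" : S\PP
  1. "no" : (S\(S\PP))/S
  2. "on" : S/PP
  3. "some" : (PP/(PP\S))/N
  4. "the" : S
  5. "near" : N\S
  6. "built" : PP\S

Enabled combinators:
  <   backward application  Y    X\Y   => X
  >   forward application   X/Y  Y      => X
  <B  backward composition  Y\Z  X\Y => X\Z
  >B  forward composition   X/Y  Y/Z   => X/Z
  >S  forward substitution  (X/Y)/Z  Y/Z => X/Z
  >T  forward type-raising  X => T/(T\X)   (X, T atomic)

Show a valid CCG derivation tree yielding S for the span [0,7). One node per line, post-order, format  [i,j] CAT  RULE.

[0,7] S   <
  [0,1] "plan" : S\PP
  [1,7] S\(S\PP)   >
    [1,2] "no" : (S\(S\PP))/S
    [2,7] S   >
      [2,3] "on" : S/PP
      [3,7] PP   >
        [3,6] PP/(PP\S)   >
          [3,4] "some" : (PP/(PP\S))/N
          [4,6] N   >
            [4,5] N/(N\S)   >T
              [4,5] "the" : S
            [5,6] "near" : N\S
        [6,7] "built" : PP\S

[0,1] S\PP  lex  "plan"
[1,2] (S\(S\PP))/S  lex  "no"
[2,3] S/PP  lex  "on"
[3,4] (PP/(PP\S))/N  lex  "some"
[4,5] S  lex  "the"
[4,5] N/(N\S)  >T
[5,6] N\S  lex  "near"
[4,6] N  >  k=5
[3,6] PP/(PP\S)  >  k=4
[6,7] PP\S  lex  "built"
[3,7] PP  >  k=6
[2,7] S  >  k=3
[1,7] S\(S\PP)  >  k=2
[0,7] S  <  k=1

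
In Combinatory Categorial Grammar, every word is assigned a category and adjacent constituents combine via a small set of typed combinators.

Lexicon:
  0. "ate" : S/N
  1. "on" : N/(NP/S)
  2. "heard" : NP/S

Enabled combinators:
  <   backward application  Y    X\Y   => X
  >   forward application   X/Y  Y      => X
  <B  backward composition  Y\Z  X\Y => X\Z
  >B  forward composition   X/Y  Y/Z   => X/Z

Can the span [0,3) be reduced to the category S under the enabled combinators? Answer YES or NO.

YES

[0,3] S   >
  [0,1] "ate" : S/N
  [1,3] N   >
    [1,2] "on" : N/(NP/S)
    [2,3] "heard" : NP/S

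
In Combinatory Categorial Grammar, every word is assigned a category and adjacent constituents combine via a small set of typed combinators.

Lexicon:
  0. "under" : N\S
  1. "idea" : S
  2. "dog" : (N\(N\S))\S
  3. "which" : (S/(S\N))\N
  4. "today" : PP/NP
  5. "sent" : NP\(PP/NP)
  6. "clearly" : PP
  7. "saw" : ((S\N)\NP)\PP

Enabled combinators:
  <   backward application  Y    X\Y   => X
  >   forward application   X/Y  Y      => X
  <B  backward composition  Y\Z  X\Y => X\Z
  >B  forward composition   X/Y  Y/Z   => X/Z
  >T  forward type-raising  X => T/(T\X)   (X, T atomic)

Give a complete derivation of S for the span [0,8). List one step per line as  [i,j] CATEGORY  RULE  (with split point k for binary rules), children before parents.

[0,1] N\S  lex  "under"
[1,2] S  lex  "idea"
[2,3] (N\(N\S))\S  lex  "dog"
[1,3] N\(N\S)  <  k=2
[0,3] N  <  k=1
[3,4] (S/(S\N))\N  lex  "which"
[0,4] S/(S\N)  <  k=3
[4,5] PP/NP  lex  "today"
[5,6] NP\(PP/NP)  lex  "sent"
[4,6] NP  <  k=5
[6,7] PP  lex  "clearly"
[7,8] ((S\N)\NP)\PP  lex  "saw"
[6,8] (S\N)\NP  <  k=7
[4,8] S\N  <  k=6
[0,8] S  >  k=4

[0,8] S   >
  [0,4] S/(S\N)   <
    [0,3] N   <
      [0,1] "under" : N\S
      [1,3] N\(N\S)   <
        [1,2] "idea" : S
        [2,3] "dog" : (N\(N\S))\S
    [3,4] "which" : (S/(S\N))\N
  [4,8] S\N   <
    [4,6] NP   <
      [4,5] "today" : PP/NP
      [5,6] "sent" : NP\(PP/NP)
    [6,8] (S\N)\NP   <
      [6,7] "clearly" : PP
      [7,8] "saw" : ((S\N)\NP)\PP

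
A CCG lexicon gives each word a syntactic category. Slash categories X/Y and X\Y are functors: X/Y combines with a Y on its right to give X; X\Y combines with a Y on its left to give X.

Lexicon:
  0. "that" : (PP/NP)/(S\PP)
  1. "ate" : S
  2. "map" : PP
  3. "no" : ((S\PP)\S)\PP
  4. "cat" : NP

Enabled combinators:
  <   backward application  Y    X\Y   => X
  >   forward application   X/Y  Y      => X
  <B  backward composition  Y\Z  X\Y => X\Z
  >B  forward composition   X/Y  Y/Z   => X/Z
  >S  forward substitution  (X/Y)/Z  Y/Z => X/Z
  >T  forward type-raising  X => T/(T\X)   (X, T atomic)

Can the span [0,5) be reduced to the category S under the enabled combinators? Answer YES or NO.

(PP/NP)/(S\PP) S PP ((S\PP)\S)\PP NP
CKY chart[0,5] = {N/(N\PP), NP/(NP\PP), PP, PP/(NP\NP), PP/(PP\PP), S/(S\PP)}; S ∉ chart

NO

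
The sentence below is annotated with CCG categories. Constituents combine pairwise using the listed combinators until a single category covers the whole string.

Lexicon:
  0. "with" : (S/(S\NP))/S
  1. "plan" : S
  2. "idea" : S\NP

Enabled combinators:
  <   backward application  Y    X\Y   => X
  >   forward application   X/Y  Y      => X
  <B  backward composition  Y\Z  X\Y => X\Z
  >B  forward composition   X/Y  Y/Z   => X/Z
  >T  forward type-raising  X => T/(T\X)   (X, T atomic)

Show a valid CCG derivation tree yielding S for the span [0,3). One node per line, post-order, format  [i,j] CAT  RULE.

[0,3] S   >
  [0,2] S/(S\NP)   >
    [0,1] "with" : (S/(S\NP))/S
    [1,2] "plan" : S
  [2,3] "idea" : S\NP

[0,1] (S/(S\NP))/S  lex  "with"
[1,2] S  lex  "plan"
[0,2] S/(S\NP)  >  k=1
[2,3] S\NP  lex  "idea"
[0,3] S  >  k=2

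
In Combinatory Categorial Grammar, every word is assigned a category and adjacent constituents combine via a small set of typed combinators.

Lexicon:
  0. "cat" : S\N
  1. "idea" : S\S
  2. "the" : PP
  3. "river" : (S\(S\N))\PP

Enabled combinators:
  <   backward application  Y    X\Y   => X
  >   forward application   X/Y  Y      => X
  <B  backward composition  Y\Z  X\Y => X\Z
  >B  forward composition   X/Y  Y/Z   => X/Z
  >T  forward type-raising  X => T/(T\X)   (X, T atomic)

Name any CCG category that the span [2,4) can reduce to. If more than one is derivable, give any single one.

[0,4] S   <
  [0,2] S\N   <B
    [0,1] "cat" : S\N
    [1,2] "idea" : S\S
  [2,4] S\(S\N)   <
    [2,3] "the" : PP
    [3,4] "river" : (S\(S\N))\PP

S\(S\N)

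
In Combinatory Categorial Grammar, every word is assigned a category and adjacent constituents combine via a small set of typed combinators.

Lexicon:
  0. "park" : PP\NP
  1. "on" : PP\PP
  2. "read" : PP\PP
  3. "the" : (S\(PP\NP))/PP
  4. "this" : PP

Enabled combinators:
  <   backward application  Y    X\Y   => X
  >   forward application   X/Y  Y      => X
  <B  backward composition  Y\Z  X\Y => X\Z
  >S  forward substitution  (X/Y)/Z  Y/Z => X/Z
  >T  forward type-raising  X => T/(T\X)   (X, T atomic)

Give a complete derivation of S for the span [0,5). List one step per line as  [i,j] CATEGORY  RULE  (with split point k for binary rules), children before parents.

[0,5] S   <
  [0,3] PP\NP   <B
    [0,1] "park" : PP\NP
    [1,3] PP\PP   <B
      [1,2] "on" : PP\PP
      [2,3] "read" : PP\PP
  [3,5] S\(PP\NP)   >
    [3,4] "the" : (S\(PP\NP))/PP
    [4,5] "this" : PP

[0,1] PP\NP  lex  "park"
[1,2] PP\PP  lex  "on"
[2,3] PP\PP  lex  "read"
[1,3] PP\PP  <B  k=2
[0,3] PP\NP  <B  k=1
[3,4] (S\(PP\NP))/PP  lex  "the"
[4,5] PP  lex  "this"
[3,5] S\(PP\NP)  >  k=4
[0,5] S  <  k=3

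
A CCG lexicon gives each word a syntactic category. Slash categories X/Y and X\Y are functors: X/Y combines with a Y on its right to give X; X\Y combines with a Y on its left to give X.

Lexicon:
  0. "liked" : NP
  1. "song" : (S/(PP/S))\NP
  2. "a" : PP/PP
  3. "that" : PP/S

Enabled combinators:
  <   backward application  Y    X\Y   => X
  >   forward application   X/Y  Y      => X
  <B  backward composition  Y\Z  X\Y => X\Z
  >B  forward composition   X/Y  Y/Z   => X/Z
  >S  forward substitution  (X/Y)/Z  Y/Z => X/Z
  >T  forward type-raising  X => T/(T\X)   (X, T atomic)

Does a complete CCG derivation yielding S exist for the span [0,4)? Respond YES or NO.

[0,4] S   >
  [0,2] S/(PP/S)   <
    [0,1] "liked" : NP
    [1,2] "song" : (S/(PP/S))\NP
  [2,4] PP/S   >B
    [2,3] "a" : PP/PP
    [3,4] "that" : PP/S

YES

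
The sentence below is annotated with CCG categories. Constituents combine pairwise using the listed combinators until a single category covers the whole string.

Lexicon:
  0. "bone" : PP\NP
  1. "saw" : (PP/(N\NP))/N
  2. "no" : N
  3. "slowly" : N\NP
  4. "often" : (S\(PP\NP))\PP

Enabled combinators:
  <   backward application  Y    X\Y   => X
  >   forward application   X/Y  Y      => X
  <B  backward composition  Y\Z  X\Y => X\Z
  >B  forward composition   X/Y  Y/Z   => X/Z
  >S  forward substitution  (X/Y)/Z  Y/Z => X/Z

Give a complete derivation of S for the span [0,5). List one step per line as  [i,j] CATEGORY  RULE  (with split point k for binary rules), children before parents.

[0,5] S   <
  [0,1] "bone" : PP\NP
  [1,5] S\(PP\NP)   <
    [1,4] PP   >
      [1,3] PP/(N\NP)   >
        [1,2] "saw" : (PP/(N\NP))/N
        [2,3] "no" : N
      [3,4] "slowly" : N\NP
    [4,5] "often" : (S\(PP\NP))\PP

[0,1] PP\NP  lex  "bone"
[1,2] (PP/(N\NP))/N  lex  "saw"
[2,3] N  lex  "no"
[1,3] PP/(N\NP)  >  k=2
[3,4] N\NP  lex  "slowly"
[1,4] PP  >  k=3
[4,5] (S\(PP\NP))\PP  lex  "often"
[1,5] S\(PP\NP)  <  k=4
[0,5] S  <  k=1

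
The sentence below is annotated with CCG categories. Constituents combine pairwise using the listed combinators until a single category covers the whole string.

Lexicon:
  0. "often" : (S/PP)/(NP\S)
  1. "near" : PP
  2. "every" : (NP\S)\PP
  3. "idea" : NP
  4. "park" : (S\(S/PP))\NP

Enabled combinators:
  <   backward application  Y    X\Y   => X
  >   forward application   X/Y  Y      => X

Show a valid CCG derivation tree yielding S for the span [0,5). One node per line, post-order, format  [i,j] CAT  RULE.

[0,5] S   <
  [0,3] S/PP   >
    [0,1] "often" : (S/PP)/(NP\S)
    [1,3] NP\S   <
      [1,2] "near" : PP
      [2,3] "every" : (NP\S)\PP
  [3,5] S\(S/PP)   <
    [3,4] "idea" : NP
    [4,5] "park" : (S\(S/PP))\NP

[0,1] (S/PP)/(NP\S)  lex  "often"
[1,2] PP  lex  "near"
[2,3] (NP\S)\PP  lex  "every"
[1,3] NP\S  <  k=2
[0,3] S/PP  >  k=1
[3,4] NP  lex  "idea"
[4,5] (S\(S/PP))\NP  lex  "park"
[3,5] S\(S/PP)  <  k=4
[0,5] S  <  k=3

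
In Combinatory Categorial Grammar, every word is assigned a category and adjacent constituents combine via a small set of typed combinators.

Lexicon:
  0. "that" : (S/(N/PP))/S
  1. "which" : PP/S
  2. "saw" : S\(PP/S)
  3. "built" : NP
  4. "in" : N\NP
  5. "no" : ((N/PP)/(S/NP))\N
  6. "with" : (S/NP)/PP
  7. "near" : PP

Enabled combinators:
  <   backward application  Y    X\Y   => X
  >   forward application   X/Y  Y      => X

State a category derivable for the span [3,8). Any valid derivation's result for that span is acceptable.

N/PP

[0,8] S   >
  [0,3] S/(N/PP)   >
    [0,1] "that" : (S/(N/PP))/S
    [1,3] S   <
      [1,2] "which" : PP/S
      [2,3] "saw" : S\(PP/S)
  [3,8] N/PP   >
    [3,6] (N/PP)/(S/NP)   <
      [3,5] N   <
        [3,4] "built" : NP
        [4,5] "in" : N\NP
      [5,6] "no" : ((N/PP)/(S/NP))\N
    [6,8] S/NP   >
      [6,7] "with" : (S/NP)/PP
      [7,8] "near" : PP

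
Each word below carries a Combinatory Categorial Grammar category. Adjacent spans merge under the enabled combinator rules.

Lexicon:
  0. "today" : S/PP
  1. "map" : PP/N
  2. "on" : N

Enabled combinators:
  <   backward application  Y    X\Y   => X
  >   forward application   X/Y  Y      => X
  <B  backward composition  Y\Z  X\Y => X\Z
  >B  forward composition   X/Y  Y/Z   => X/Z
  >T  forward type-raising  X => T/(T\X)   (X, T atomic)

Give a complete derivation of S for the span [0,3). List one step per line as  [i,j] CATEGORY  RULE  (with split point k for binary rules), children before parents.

[0,3] S   >
  [0,2] S/N   >B
    [0,1] "today" : S/PP
    [1,2] "map" : PP/N
  [2,3] "on" : N

[0,1] S/PP  lex  "today"
[1,2] PP/N  lex  "map"
[0,2] S/N  >B  k=1
[2,3] N  lex  "on"
[0,3] S  >  k=2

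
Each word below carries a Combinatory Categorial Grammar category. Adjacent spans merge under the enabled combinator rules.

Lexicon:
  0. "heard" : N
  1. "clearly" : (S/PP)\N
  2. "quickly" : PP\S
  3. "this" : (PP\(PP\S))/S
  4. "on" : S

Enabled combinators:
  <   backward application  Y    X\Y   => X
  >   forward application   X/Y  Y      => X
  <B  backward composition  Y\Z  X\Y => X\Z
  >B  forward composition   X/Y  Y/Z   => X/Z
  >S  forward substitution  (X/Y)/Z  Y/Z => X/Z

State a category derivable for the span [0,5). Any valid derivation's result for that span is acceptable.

[0,5] S   >
  [0,2] S/PP   <
    [0,1] "heard" : N
    [1,2] "clearly" : (S/PP)\N
  [2,5] PP   <
    [2,3] "quickly" : PP\S
    [3,5] PP\(PP\S)   >
      [3,4] "this" : (PP\(PP\S))/S
      [4,5] "on" : S

S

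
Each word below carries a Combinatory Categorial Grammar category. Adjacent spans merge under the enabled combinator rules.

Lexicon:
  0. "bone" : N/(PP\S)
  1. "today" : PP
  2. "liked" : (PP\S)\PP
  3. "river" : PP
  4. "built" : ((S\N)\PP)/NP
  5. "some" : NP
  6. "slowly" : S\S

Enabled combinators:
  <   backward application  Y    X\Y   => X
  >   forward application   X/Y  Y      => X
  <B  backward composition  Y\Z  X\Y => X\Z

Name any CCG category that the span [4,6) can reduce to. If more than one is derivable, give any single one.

(S\N)\PP

[0,7] S   <
  [0,3] N   >
    [0,1] "bone" : N/(PP\S)
    [1,3] PP\S   <
      [1,2] "today" : PP
      [2,3] "liked" : (PP\S)\PP
  [3,7] S\N   <B
    [3,6] S\N   <
      [3,4] "river" : PP
      [4,6] (S\N)\PP   >
        [4,5] "built" : ((S\N)\PP)/NP
        [5,6] "some" : NP
    [6,7] "slowly" : S\S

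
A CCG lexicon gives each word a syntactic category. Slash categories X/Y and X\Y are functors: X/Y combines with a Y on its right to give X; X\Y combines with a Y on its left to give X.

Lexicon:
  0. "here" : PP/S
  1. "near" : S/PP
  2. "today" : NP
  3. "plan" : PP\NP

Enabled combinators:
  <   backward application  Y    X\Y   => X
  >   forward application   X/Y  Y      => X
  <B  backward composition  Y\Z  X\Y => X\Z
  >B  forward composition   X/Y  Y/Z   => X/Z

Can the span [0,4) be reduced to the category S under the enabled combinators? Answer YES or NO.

NO

PP/S S/PP NP PP\NP
CKY chart[0,4] = {PP}; S ∉ chart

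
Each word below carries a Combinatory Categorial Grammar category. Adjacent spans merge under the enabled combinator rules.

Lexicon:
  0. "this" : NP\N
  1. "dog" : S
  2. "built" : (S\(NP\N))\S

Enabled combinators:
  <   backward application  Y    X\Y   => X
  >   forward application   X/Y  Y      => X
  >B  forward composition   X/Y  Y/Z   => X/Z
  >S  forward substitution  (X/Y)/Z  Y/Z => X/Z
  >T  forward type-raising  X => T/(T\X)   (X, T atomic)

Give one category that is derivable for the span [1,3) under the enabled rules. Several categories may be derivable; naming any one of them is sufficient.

S\(NP\N)

[0,3] S   <
  [0,1] "this" : NP\N
  [1,3] S\(NP\N)   <
    [1,2] "dog" : S
    [2,3] "built" : (S\(NP\N))\S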